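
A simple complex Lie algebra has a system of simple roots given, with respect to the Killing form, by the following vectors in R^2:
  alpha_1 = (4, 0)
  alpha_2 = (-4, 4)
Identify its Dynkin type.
Compute the Cartan integers a_ij = 2(alpha_i, alpha_j)/(alpha_j, alpha_j); the resulting 2x2 Cartan matrix is
[[2, -1], [-2, 2]].
The roots have two lengths (squared-length ratio 2:1); the short ones are alpha_{1}. The associated Dynkin diagram is a chain of 2 nodes with a double edge at one end; the terminal node there is the unique short simple root (B_2), so the type is B_2 (the algebra so(5)).

type B_2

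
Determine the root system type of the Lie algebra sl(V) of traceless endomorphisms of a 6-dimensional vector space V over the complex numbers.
type A_5

This is sl(6), which has dimension 6^2 - 1 = 35 and rank 6 - 1 = 5 (a Cartan subalgebra is the diagonal traceless matrices). In the classification of classical Lie algebras, the special linear algebra sl(n+1) has type A_n; here n = 5, so the Dynkin diagram is a chain of 5 nodes with single edges (A_5). Hence the type is A_5.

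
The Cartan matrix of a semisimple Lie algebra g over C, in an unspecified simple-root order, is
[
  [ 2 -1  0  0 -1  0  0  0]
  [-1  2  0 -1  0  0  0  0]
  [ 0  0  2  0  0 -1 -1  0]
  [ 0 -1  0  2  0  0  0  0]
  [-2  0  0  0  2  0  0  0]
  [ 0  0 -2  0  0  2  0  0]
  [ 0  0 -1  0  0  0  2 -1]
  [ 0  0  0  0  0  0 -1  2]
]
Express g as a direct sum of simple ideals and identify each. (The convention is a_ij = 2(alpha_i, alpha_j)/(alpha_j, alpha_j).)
C_4 + C_4

The diagram associated to this matrix has two connected components: the simple roots {alpha_1, alpha_2, alpha_4, alpha_5} form a chain of 4 nodes with a double edge at one end; the terminal node there is the unique long simple root (C_4), and {alpha_3, alpha_6, alpha_7, alpha_8} form a chain of 4 nodes with a double edge at one end; the terminal node there is the unique long simple root (C_4). A semisimple Lie algebra decomposes uniquely as the direct sum of simple ideals, one per connected component of its Dynkin diagram, so g ≅ C_4 ⊕ C_4 (dimension 36 + 36 = 72).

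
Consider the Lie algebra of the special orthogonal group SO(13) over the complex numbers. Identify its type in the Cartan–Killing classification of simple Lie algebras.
B6

This is so(13) with 13 odd, which has dimension 13(13-1)/2 = 78 and rank (13-1)/2 = 6. In the classification of classical Lie algebras, the orthogonal algebra so(2n+1) in an odd number of variables has type B_n; here n = 6, so the Dynkin diagram is a chain of 6 nodes with a double edge at one end; the terminal node there is the unique short simple root (B_6). Hence the type is B_6.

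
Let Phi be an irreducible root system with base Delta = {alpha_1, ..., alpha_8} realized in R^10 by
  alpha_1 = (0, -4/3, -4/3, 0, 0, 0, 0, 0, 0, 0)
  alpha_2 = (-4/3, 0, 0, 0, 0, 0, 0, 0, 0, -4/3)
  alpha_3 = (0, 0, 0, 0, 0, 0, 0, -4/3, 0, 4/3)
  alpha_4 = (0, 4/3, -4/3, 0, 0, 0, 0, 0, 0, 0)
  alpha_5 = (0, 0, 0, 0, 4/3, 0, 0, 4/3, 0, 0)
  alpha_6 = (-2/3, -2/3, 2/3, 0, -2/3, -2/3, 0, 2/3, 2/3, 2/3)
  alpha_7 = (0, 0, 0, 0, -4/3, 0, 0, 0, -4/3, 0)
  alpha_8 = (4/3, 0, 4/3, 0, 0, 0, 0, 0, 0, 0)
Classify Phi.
Compute the Cartan integers a_ij = 2(alpha_i, alpha_j)/(alpha_j, alpha_j); the resulting 8x8 Cartan matrix is
[[2, 0, 0, 0, 0, 0, 0, -1], [0, 2, -1, 0, 0, 0, 0, -1], [0, -1, 2, 0, -1, 0, 0, 0], [0, 0, 0, 2, 0, -1, 0, -1], [0, 0, -1, 0, 2, 0, -1, 0], [0, 0, 0, -1, 0, 2, 0, 0], [0, 0, 0, 0, -1, 0, 2, 0], [-1, -1, 0, -1, 0, 0, 0, 2]].
All simple roots have the same length, so the diagram is simply laced. The associated Dynkin diagram is a chain of 7 nodes with one extra node attached to the third node from one end (E_8), so the type is E_8.

type E_8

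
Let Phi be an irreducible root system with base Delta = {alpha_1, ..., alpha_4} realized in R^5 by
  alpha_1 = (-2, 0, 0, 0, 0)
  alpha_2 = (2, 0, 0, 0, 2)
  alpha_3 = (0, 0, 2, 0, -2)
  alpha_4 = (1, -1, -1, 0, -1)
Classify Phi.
type F_4

Compute the Cartan integers a_ij = 2(alpha_i, alpha_j)/(alpha_j, alpha_j); the resulting 4x4 Cartan matrix is
[[2, -1, 0, -1], [-2, 2, -1, 0], [0, -1, 2, 0], [-1, 0, 0, 2]].
The roots have two lengths (squared-length ratio 2:1); the short ones are alpha_{1,4}. The associated Dynkin diagram is a chain of 4 nodes with a double edge between the middle two (F_4), so the type is F_4.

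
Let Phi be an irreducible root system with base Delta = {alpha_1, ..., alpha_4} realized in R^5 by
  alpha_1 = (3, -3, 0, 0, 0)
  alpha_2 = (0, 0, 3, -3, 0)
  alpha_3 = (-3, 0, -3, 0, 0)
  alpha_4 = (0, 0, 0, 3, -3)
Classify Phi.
Compute the Cartan integers a_ij = 2(alpha_i, alpha_j)/(alpha_j, alpha_j); the resulting 4x4 Cartan matrix is
[[2, 0, -1, 0], [0, 2, -1, -1], [-1, -1, 2, 0], [0, -1, 0, 2]].
All simple roots have the same length, so the diagram is simply laced. The associated Dynkin diagram is a chain of 4 nodes with single edges (A_4), so the type is A_4 (the algebra sl(5)).

type A_4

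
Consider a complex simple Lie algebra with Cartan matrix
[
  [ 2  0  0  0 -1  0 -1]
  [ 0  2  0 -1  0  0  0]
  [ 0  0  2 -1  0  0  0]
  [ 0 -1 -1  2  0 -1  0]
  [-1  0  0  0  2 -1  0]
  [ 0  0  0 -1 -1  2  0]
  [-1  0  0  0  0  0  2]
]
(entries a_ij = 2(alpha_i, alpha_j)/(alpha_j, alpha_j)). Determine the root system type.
type D_7

The matrix has rank 7 with 2's on the diagonal. Reading the off-diagonal entries as Dynkin edges (a single edge where a_ij = a_ji = -1; a double or triple edge where a_ij * a_ji = 2 or 3), the diagram is a chain of 5 nodes with a fork of two nodes at one end (D_7). One simple-root ordering that puts it in standard form is (alpha_7, alpha_1, alpha_5, alpha_6, alpha_4, alpha_2, alpha_3). So the algebra is type D_7, i.e. so(14).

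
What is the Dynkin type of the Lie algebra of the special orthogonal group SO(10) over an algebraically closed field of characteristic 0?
type D_5

This is so(10) with 10 even, which has dimension 10(10-1)/2 = 45 and rank 10/2 = 5. In the classification of classical Lie algebras, the orthogonal algebra so(2n) in an even number of variables has type D_n; here n = 5, so the Dynkin diagram is a chain of 3 nodes with a fork of two nodes at one end (D_5). Hence the type is D_5.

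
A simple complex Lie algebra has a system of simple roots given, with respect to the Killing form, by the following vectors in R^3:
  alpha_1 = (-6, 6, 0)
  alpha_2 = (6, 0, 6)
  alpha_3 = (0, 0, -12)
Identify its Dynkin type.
type C_3

Compute the Cartan integers a_ij = 2(alpha_i, alpha_j)/(alpha_j, alpha_j); the resulting 3x3 Cartan matrix is
[[2, -1, 0], [-1, 2, -1], [0, -2, 2]].
The roots have two lengths (squared-length ratio 2:1); the short ones are alpha_{1,2}. The associated Dynkin diagram is a chain of 3 nodes with a double edge at one end; the terminal node there is the unique long simple root (C_3), so the type is C_3 (the algebra sp(6)).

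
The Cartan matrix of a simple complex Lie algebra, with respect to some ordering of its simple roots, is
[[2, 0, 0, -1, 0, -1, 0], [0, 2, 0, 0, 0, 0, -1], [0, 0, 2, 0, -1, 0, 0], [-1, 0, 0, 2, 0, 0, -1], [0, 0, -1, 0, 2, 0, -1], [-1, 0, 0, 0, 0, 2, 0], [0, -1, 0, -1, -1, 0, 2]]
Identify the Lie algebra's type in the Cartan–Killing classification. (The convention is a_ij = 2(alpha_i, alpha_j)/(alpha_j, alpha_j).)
The matrix has rank 7 with 2's on the diagonal. Reading the off-diagonal entries as Dynkin edges (a single edge where a_ij = a_ji = -1; a double or triple edge where a_ij * a_ji = 2 or 3), the diagram is a chain of 6 nodes with one extra node attached to the third node from one end (E_7). One simple-root ordering that puts it in standard form is (alpha_3, alpha_2, alpha_5, alpha_7, alpha_4, alpha_1, alpha_6). So the algebra is type E_7.

E_7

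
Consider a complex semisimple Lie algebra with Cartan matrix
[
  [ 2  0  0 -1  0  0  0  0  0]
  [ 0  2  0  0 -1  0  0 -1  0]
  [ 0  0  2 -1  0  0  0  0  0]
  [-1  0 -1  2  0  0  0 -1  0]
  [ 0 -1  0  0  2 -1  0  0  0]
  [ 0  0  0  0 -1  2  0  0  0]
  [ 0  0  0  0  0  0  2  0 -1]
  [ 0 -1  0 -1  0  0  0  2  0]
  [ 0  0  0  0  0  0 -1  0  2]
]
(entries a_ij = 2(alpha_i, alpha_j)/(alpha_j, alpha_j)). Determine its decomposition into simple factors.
The diagram associated to this matrix has two connected components: the simple roots {alpha_7, alpha_9} form a chain of 2 nodes with single edges (A_2), and {alpha_1, alpha_2, alpha_3, alpha_4, alpha_5, alpha_6, alpha_8} form a chain of 5 nodes with a fork of two nodes at one end (D_7). A semisimple Lie algebra decomposes uniquely as the direct sum of simple ideals, one per connected component of its Dynkin diagram, so g ≅ A_2 ⊕ D_7 (dimension 8 + 91 = 99).

A_2 + D_7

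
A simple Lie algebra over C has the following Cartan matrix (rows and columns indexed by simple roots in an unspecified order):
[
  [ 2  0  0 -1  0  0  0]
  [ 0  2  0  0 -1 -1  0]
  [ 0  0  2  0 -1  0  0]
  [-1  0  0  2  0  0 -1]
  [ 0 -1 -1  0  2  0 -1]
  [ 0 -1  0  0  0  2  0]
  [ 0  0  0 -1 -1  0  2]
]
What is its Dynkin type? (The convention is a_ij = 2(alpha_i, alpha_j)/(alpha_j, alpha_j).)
The matrix has rank 7 with 2's on the diagonal. Reading the off-diagonal entries as Dynkin edges (a single edge where a_ij = a_ji = -1; a double or triple edge where a_ij * a_ji = 2 or 3), the diagram is a chain of 6 nodes with one extra node attached to the third node from one end (E_7). One simple-root ordering that puts it in standard form is (alpha_6, alpha_3, alpha_2, alpha_5, alpha_7, alpha_4, alpha_1). So the algebra is type E_7.

E_7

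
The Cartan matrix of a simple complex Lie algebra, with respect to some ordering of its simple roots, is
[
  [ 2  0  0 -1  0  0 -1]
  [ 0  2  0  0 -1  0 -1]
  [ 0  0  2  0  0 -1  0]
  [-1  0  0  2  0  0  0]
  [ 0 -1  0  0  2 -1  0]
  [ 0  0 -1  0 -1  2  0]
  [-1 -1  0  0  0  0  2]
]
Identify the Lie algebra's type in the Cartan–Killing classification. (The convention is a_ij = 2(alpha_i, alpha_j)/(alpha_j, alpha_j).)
The matrix has rank 7 with 2's on the diagonal. Reading the off-diagonal entries as Dynkin edges (a single edge where a_ij = a_ji = -1; a double or triple edge where a_ij * a_ji = 2 or 3), the diagram is a chain of 7 nodes with single edges (A_7). One simple-root ordering that puts it in standard form is (alpha_4, alpha_1, alpha_7, alpha_2, alpha_5, alpha_6, alpha_3). So the algebra is type A_7, i.e. sl(8).

A7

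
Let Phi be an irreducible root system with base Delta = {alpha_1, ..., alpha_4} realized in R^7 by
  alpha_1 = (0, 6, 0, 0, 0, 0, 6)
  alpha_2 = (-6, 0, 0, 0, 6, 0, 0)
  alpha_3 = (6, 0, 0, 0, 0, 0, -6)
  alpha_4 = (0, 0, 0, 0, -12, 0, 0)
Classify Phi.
type C_4

Compute the Cartan integers a_ij = 2(alpha_i, alpha_j)/(alpha_j, alpha_j); the resulting 4x4 Cartan matrix is
[[2, 0, -1, 0], [0, 2, -1, -1], [-1, -1, 2, 0], [0, -2, 0, 2]].
The roots have two lengths (squared-length ratio 2:1); the short ones are alpha_{1,2,3}. The associated Dynkin diagram is a chain of 4 nodes with a double edge at one end; the terminal node there is the unique long simple root (C_4), so the type is C_4 (the algebra sp(8)).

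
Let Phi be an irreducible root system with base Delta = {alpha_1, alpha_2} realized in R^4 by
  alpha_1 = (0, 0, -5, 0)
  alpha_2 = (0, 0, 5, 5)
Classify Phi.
type B_2

Compute the Cartan integers a_ij = 2(alpha_i, alpha_j)/(alpha_j, alpha_j); the resulting 2x2 Cartan matrix is
[[2, -1], [-2, 2]].
The roots have two lengths (squared-length ratio 2:1); the short ones are alpha_{1}. The associated Dynkin diagram is a chain of 2 nodes with a double edge at one end; the terminal node there is the unique short simple root (B_2), so the type is B_2 (the algebra so(5)).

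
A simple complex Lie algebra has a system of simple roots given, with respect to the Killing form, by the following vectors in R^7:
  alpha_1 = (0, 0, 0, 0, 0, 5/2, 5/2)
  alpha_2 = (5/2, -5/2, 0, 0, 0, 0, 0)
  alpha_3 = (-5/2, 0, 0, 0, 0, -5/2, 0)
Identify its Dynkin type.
Compute the Cartan integers a_ij = 2(alpha_i, alpha_j)/(alpha_j, alpha_j); the resulting 3x3 Cartan matrix is
[[2, 0, -1], [0, 2, -1], [-1, -1, 2]].
All simple roots have the same length, so the diagram is simply laced. The associated Dynkin diagram is a chain of 3 nodes with single edges (A_3), so the type is A_3 (the algebra sl(4)).

A3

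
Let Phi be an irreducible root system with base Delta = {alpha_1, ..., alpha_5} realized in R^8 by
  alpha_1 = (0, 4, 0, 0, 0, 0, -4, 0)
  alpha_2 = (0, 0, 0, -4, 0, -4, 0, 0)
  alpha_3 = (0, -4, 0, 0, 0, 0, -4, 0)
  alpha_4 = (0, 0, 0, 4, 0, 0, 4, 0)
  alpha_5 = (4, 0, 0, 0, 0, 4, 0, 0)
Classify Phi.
type D_5

Compute the Cartan integers a_ij = 2(alpha_i, alpha_j)/(alpha_j, alpha_j); the resulting 5x5 Cartan matrix is
[[2, 0, 0, -1, 0], [0, 2, 0, -1, -1], [0, 0, 2, -1, 0], [-1, -1, -1, 2, 0], [0, -1, 0, 0, 2]].
All simple roots have the same length, so the diagram is simply laced. The associated Dynkin diagram is a chain of 3 nodes with a fork of two nodes at one end (D_5), so the type is D_5 (the algebra so(10)).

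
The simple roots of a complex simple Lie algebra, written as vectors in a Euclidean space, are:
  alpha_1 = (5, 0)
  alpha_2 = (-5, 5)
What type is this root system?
type B_2

Compute the Cartan integers a_ij = 2(alpha_i, alpha_j)/(alpha_j, alpha_j); the resulting 2x2 Cartan matrix is
[[2, -1], [-2, 2]].
The roots have two lengths (squared-length ratio 2:1); the short ones are alpha_{1}. The associated Dynkin diagram is a chain of 2 nodes with a double edge at one end; the terminal node there is the unique short simple root (B_2), so the type is B_2 (the algebra so(5)).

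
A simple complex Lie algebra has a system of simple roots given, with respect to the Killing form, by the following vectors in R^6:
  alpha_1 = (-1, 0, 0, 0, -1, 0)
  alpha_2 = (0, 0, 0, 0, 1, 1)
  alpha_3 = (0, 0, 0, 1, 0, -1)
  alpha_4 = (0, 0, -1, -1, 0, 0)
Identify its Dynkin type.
A_4

Compute the Cartan integers a_ij = 2(alpha_i, alpha_j)/(alpha_j, alpha_j); the resulting 4x4 Cartan matrix is
[[2, -1, 0, 0], [-1, 2, -1, 0], [0, -1, 2, -1], [0, 0, -1, 2]].
All simple roots have the same length, so the diagram is simply laced. The associated Dynkin diagram is a chain of 4 nodes with single edges (A_4), so the type is A_4 (the algebra sl(5)).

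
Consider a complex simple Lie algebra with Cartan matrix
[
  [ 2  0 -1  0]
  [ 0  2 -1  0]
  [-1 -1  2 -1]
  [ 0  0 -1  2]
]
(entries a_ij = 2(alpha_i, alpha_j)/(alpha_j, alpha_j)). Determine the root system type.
D_4

The matrix has rank 4 with 2's on the diagonal. Reading the off-diagonal entries as Dynkin edges (a single edge where a_ij = a_ji = -1; a double or triple edge where a_ij * a_ji = 2 or 3), the diagram is a chain of 2 nodes with a fork of two nodes at one end (D_4). One simple-root ordering that puts it in standard form is (alpha_4, alpha_3, alpha_2, alpha_1). So the algebra is type D_4, i.e. so(8).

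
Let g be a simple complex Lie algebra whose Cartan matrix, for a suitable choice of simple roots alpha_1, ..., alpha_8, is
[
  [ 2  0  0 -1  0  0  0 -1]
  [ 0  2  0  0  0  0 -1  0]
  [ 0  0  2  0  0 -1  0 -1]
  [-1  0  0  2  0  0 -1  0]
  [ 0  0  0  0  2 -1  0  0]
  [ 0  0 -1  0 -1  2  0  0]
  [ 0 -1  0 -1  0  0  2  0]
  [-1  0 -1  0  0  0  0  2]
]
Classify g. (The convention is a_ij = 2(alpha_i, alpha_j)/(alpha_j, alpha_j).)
A_8

The matrix has rank 8 with 2's on the diagonal. Reading the off-diagonal entries as Dynkin edges (a single edge where a_ij = a_ji = -1; a double or triple edge where a_ij * a_ji = 2 or 3), the diagram is a chain of 8 nodes with single edges (A_8). One simple-root ordering that puts it in standard form is (alpha_2, alpha_7, alpha_4, alpha_1, alpha_8, alpha_3, alpha_6, alpha_5). So the algebra is type A_8, i.e. sl(9).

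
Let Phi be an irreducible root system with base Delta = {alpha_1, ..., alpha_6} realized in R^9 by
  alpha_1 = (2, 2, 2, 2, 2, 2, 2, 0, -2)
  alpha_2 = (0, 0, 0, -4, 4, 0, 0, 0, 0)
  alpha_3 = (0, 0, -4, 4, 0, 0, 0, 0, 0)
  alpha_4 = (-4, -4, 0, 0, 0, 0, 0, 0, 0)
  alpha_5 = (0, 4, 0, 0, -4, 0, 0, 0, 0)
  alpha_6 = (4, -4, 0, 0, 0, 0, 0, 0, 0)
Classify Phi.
type E_6

Compute the Cartan integers a_ij = 2(alpha_i, alpha_j)/(alpha_j, alpha_j); the resulting 6x6 Cartan matrix is
[[2, 0, 0, -1, 0, 0], [0, 2, -1, 0, -1, 0], [0, -1, 2, 0, 0, 0], [-1, 0, 0, 2, -1, 0], [0, -1, 0, -1, 2, -1], [0, 0, 0, 0, -1, 2]].
All simple roots have the same length, so the diagram is simply laced. The associated Dynkin diagram is a chain of 5 nodes with one extra node attached to the third node from one end (E_6), so the type is E_6.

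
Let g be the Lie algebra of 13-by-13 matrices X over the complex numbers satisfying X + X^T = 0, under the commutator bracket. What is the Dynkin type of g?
This is so(13) with 13 odd, which has dimension 13(13-1)/2 = 78 and rank (13-1)/2 = 6. In the classification of classical Lie algebras, the orthogonal algebra so(2n+1) in an odd number of variables has type B_n; here n = 6, so the Dynkin diagram is a chain of 6 nodes with a double edge at one end; the terminal node there is the unique short simple root (B_6). Hence the type is B_6.

B_6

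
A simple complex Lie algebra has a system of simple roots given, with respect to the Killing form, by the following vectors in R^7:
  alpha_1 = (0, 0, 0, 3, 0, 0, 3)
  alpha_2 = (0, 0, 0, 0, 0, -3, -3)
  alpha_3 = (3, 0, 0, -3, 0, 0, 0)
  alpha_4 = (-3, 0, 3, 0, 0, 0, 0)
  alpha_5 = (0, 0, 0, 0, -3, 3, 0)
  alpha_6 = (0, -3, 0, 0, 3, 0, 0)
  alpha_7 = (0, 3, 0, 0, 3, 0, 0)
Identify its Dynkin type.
D_7 (so(14))

Compute the Cartan integers a_ij = 2(alpha_i, alpha_j)/(alpha_j, alpha_j); the resulting 7x7 Cartan matrix is
[[2, -1, -1, 0, 0, 0, 0], [-1, 2, 0, 0, -1, 0, 0], [-1, 0, 2, -1, 0, 0, 0], [0, 0, -1, 2, 0, 0, 0], [0, -1, 0, 0, 2, -1, -1], [0, 0, 0, 0, -1, 2, 0], [0, 0, 0, 0, -1, 0, 2]].
All simple roots have the same length, so the diagram is simply laced. The associated Dynkin diagram is a chain of 5 nodes with a fork of two nodes at one end (D_7), so the type is D_7 (the algebra so(14)).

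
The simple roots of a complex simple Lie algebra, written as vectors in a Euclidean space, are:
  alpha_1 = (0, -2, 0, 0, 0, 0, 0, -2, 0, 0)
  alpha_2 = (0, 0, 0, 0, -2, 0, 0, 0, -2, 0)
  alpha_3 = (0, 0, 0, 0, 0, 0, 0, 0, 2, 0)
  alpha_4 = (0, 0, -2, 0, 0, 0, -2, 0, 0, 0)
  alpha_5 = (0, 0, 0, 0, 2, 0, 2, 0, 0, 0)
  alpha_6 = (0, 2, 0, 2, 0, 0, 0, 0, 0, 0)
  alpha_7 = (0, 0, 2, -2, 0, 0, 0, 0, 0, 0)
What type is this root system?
Compute the Cartan integers a_ij = 2(alpha_i, alpha_j)/(alpha_j, alpha_j); the resulting 7x7 Cartan matrix is
[[2, 0, 0, 0, 0, -1, 0], [0, 2, -2, 0, -1, 0, 0], [0, -1, 2, 0, 0, 0, 0], [0, 0, 0, 2, -1, 0, -1], [0, -1, 0, -1, 2, 0, 0], [-1, 0, 0, 0, 0, 2, -1], [0, 0, 0, -1, 0, -1, 2]].
The roots have two lengths (squared-length ratio 2:1); the short ones are alpha_{3}. The associated Dynkin diagram is a chain of 7 nodes with a double edge at one end; the terminal node there is the unique short simple root (B_7), so the type is B_7 (the algebra so(15)).

type B_7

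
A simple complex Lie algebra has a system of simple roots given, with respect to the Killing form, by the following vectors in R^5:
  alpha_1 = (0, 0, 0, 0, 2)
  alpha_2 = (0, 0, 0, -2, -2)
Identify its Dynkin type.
Compute the Cartan integers a_ij = 2(alpha_i, alpha_j)/(alpha_j, alpha_j); the resulting 2x2 Cartan matrix is
[[2, -1], [-2, 2]].
The roots have two lengths (squared-length ratio 2:1); the short ones are alpha_{1}. The associated Dynkin diagram is a chain of 2 nodes with a double edge at one end; the terminal node there is the unique short simple root (B_2), so the type is B_2 (the algebra so(5)).

B_2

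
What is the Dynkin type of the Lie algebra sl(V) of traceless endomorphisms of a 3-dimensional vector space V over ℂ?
type A_2

This is sl(3), which has dimension 3^2 - 1 = 8 and rank 3 - 1 = 2 (a Cartan subalgebra is the diagonal traceless matrices). In the classification of classical Lie algebras, the special linear algebra sl(n+1) has type A_n; here n = 2, so the Dynkin diagram is a chain of 2 nodes with single edges (A_2). Hence the type is A_2.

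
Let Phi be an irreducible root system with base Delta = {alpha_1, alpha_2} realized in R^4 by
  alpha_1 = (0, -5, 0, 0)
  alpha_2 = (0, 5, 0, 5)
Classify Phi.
Compute the Cartan integers a_ij = 2(alpha_i, alpha_j)/(alpha_j, alpha_j); the resulting 2x2 Cartan matrix is
[[2, -1], [-2, 2]].
The roots have two lengths (squared-length ratio 2:1); the short ones are alpha_{1}. The associated Dynkin diagram is a chain of 2 nodes with a double edge at one end; the terminal node there is the unique short simple root (B_2), so the type is B_2 (the algebra so(5)).

B2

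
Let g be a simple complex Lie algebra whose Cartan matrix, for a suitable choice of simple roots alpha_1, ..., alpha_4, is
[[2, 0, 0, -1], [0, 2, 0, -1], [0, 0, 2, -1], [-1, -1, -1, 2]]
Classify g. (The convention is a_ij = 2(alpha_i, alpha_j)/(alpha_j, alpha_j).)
The matrix has rank 4 with 2's on the diagonal. Reading the off-diagonal entries as Dynkin edges (a single edge where a_ij = a_ji = -1; a double or triple edge where a_ij * a_ji = 2 or 3), the diagram is a chain of 2 nodes with a fork of two nodes at one end (D_4). One simple-root ordering that puts it in standard form is (alpha_2, alpha_4, alpha_3, alpha_1). So the algebra is type D_4, i.e. so(8).

D_4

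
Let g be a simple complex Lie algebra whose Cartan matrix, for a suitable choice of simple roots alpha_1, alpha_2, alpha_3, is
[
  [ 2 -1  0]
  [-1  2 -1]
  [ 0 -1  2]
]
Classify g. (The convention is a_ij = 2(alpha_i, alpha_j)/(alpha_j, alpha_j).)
A3

The matrix has rank 3 with 2's on the diagonal. Reading the off-diagonal entries as Dynkin edges (a single edge where a_ij = a_ji = -1; a double or triple edge where a_ij * a_ji = 2 or 3), the diagram is a chain of 3 nodes with single edges (A_3). One simple-root ordering that puts it in standard form is (alpha_1, alpha_2, alpha_3). So the algebra is type A_3, i.e. sl(4).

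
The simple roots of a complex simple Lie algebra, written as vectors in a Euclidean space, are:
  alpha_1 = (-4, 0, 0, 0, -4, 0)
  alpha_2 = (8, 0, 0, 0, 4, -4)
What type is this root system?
Compute the Cartan integers a_ij = 2(alpha_i, alpha_j)/(alpha_j, alpha_j); the resulting 2x2 Cartan matrix is
[[2, -1], [-3, 2]].
The roots have two lengths (squared-length ratio 3:1); the short ones are alpha_{1}. The associated Dynkin diagram is two nodes joined by a triple edge (G_2), so the type is G_2.

G2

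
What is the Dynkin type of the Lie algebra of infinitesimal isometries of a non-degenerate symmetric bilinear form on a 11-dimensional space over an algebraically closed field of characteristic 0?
B_5 (so(11))

This is so(11) with 11 odd, which has dimension 11(11-1)/2 = 55 and rank (11-1)/2 = 5. In the classification of classical Lie algebras, the orthogonal algebra so(2n+1) in an odd number of variables has type B_n; here n = 5, so the Dynkin diagram is a chain of 5 nodes with a double edge at one end; the terminal node there is the unique short simple root (B_5). Hence the type is B_5.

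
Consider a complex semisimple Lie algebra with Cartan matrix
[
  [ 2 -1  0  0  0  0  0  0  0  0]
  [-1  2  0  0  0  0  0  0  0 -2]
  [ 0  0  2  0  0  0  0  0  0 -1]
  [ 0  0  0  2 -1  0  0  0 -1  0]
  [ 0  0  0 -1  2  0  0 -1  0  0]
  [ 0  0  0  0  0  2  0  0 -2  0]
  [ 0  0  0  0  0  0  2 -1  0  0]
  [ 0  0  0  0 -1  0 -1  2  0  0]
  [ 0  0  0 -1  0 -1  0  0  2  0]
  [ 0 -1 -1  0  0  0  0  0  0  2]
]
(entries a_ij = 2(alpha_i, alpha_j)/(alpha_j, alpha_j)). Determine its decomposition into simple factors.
type C_6 + type F_4

The diagram associated to this matrix has two connected components: the simple roots {alpha_4, alpha_5, alpha_6, alpha_7, alpha_8, alpha_9} form a chain of 6 nodes with a double edge at one end; the terminal node there is the unique long simple root (C_6), and {alpha_1, alpha_2, alpha_3, alpha_10} form a chain of 4 nodes with a double edge between the middle two (F_4). A semisimple Lie algebra decomposes uniquely as the direct sum of simple ideals, one per connected component of its Dynkin diagram, so g ≅ C_6 ⊕ F_4 (dimension 78 + 52 = 130).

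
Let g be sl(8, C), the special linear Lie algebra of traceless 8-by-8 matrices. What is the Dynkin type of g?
A_7 (sl(8))

This is sl(8), which has dimension 8^2 - 1 = 63 and rank 8 - 1 = 7 (a Cartan subalgebra is the diagonal traceless matrices). In the classification of classical Lie algebras, the special linear algebra sl(n+1) has type A_n; here n = 7, so the Dynkin diagram is a chain of 7 nodes with single edges (A_7). Hence the type is A_7.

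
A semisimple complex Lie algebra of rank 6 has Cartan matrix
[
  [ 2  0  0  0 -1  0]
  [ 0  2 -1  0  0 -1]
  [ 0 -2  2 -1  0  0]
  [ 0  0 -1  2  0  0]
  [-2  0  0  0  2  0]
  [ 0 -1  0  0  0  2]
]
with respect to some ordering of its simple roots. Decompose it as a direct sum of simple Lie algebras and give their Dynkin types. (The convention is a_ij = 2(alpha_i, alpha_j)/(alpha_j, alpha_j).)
The diagram associated to this matrix has two connected components: the simple roots {alpha_1, alpha_5} form a chain of 2 nodes with a double edge at one end; the terminal node there is the unique short simple root (B_2), and {alpha_2, alpha_3, alpha_4, alpha_6} form a chain of 4 nodes with a double edge between the middle two (F_4). A semisimple Lie algebra decomposes uniquely as the direct sum of simple ideals, one per connected component of its Dynkin diagram, so g ≅ B_2 ⊕ F_4 (dimension 10 + 52 = 62).

type B_2 + type F_4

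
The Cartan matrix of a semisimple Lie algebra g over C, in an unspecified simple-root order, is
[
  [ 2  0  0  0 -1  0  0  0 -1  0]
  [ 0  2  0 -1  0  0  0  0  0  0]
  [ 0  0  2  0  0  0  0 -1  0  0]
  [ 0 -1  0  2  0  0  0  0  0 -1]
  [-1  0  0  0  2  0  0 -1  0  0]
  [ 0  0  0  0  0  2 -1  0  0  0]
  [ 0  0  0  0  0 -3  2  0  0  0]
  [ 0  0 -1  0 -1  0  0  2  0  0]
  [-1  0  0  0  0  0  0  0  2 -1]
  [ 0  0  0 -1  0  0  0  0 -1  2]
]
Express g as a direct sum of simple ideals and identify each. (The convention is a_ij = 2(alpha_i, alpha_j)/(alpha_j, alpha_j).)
A_8 (sl(9)) + G_2

The diagram associated to this matrix has two connected components: the simple roots {alpha_1, alpha_2, alpha_3, alpha_4, alpha_5, alpha_8, alpha_9, alpha_10} form a chain of 8 nodes with single edges (A_8), and {alpha_6, alpha_7} form two nodes joined by a triple edge (G_2). A semisimple Lie algebra decomposes uniquely as the direct sum of simple ideals, one per connected component of its Dynkin diagram, so g ≅ A_8 ⊕ G_2 (dimension 80 + 14 = 94).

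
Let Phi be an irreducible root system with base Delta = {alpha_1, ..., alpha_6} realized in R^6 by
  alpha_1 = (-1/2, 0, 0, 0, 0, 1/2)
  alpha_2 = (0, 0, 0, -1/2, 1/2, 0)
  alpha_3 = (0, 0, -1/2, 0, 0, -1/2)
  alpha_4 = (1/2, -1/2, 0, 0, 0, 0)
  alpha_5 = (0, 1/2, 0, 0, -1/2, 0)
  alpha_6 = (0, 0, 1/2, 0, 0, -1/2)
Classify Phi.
D6

Compute the Cartan integers a_ij = 2(alpha_i, alpha_j)/(alpha_j, alpha_j); the resulting 6x6 Cartan matrix is
[[2, 0, -1, -1, 0, -1], [0, 2, 0, 0, -1, 0], [-1, 0, 2, 0, 0, 0], [-1, 0, 0, 2, -1, 0], [0, -1, 0, -1, 2, 0], [-1, 0, 0, 0, 0, 2]].
All simple roots have the same length, so the diagram is simply laced. The associated Dynkin diagram is a chain of 4 nodes with a fork of two nodes at one end (D_6), so the type is D_6 (the algebra so(12)).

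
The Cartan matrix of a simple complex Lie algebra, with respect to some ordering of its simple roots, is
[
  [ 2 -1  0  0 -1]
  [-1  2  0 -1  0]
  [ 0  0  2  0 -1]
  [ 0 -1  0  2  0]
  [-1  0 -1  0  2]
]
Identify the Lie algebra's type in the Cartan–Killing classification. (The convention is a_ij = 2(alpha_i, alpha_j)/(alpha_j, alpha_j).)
The matrix has rank 5 with 2's on the diagonal. Reading the off-diagonal entries as Dynkin edges (a single edge where a_ij = a_ji = -1; a double or triple edge where a_ij * a_ji = 2 or 3), the diagram is a chain of 5 nodes with single edges (A_5). One simple-root ordering that puts it in standard form is (alpha_4, alpha_2, alpha_1, alpha_5, alpha_3). So the algebra is type A_5, i.e. sl(6).

A_5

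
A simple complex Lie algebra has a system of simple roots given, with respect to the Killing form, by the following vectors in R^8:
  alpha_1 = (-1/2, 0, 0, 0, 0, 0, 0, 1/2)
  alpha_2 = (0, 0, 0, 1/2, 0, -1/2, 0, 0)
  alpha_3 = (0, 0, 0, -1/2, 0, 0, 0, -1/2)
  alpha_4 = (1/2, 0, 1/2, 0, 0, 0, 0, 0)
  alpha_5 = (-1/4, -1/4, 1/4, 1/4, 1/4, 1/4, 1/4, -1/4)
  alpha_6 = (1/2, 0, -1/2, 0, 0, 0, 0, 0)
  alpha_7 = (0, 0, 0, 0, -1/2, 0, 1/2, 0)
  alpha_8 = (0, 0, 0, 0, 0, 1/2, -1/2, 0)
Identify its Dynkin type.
E8

Compute the Cartan integers a_ij = 2(alpha_i, alpha_j)/(alpha_j, alpha_j); the resulting 8x8 Cartan matrix is
[[2, 0, -1, -1, 0, -1, 0, 0], [0, 2, -1, 0, 0, 0, 0, -1], [-1, -1, 2, 0, 0, 0, 0, 0], [-1, 0, 0, 2, 0, 0, 0, 0], [0, 0, 0, 0, 2, -1, 0, 0], [-1, 0, 0, 0, -1, 2, 0, 0], [0, 0, 0, 0, 0, 0, 2, -1], [0, -1, 0, 0, 0, 0, -1, 2]].
All simple roots have the same length, so the diagram is simply laced. The associated Dynkin diagram is a chain of 7 nodes with one extra node attached to the third node from one end (E_8), so the type is E_8.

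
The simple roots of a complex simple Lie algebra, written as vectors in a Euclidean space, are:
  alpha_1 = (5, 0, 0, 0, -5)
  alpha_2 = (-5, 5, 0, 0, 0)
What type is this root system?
A2

Compute the Cartan integers a_ij = 2(alpha_i, alpha_j)/(alpha_j, alpha_j); the resulting 2x2 Cartan matrix is
[[2, -1], [-1, 2]].
All simple roots have the same length, so the diagram is simply laced. The associated Dynkin diagram is a chain of 2 nodes with single edges (A_2), so the type is A_2 (the algebra sl(3)).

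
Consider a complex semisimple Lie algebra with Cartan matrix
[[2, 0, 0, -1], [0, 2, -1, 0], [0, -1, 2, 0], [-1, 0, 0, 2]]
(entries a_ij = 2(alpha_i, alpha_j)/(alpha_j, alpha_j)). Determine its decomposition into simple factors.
The diagram associated to this matrix has two connected components: the simple roots {alpha_1, alpha_4} form a chain of 2 nodes with single edges (A_2), and {alpha_2, alpha_3} form a chain of 2 nodes with single edges (A_2). A semisimple Lie algebra decomposes uniquely as the direct sum of simple ideals, one per connected component of its Dynkin diagram, so g ≅ A_2 ⊕ A_2 (dimension 8 + 8 = 16).

A_2 + A_2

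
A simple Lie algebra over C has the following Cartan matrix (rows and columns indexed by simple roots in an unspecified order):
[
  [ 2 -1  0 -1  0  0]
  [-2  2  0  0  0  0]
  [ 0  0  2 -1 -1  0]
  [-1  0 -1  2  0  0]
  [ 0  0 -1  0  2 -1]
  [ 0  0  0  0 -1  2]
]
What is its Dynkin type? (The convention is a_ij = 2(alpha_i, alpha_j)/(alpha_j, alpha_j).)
The matrix has rank 6 with 2's on the diagonal. Reading the off-diagonal entries as Dynkin edges (a single edge where a_ij = a_ji = -1; a double or triple edge where a_ij * a_ji = 2 or 3), the diagram is a chain of 6 nodes with a double edge at one end; the terminal node there is the unique long simple root (C_6). One simple-root ordering that puts it in standard form is (alpha_6, alpha_5, alpha_3, alpha_4, alpha_1, alpha_2). So the algebra is type C_6, i.e. sp(12).

type C_6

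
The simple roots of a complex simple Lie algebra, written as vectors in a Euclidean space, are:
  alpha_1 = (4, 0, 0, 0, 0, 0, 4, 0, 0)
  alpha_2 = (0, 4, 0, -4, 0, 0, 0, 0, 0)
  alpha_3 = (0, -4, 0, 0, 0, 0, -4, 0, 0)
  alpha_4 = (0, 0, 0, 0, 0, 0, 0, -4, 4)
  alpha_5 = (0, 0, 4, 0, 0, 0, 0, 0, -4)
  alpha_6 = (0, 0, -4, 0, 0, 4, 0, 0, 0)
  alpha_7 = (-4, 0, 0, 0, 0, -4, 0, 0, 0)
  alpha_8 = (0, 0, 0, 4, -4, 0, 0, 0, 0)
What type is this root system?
Compute the Cartan integers a_ij = 2(alpha_i, alpha_j)/(alpha_j, alpha_j); the resulting 8x8 Cartan matrix is
[[2, 0, -1, 0, 0, 0, -1, 0], [0, 2, -1, 0, 0, 0, 0, -1], [-1, -1, 2, 0, 0, 0, 0, 0], [0, 0, 0, 2, -1, 0, 0, 0], [0, 0, 0, -1, 2, -1, 0, 0], [0, 0, 0, 0, -1, 2, -1, 0], [-1, 0, 0, 0, 0, -1, 2, 0], [0, -1, 0, 0, 0, 0, 0, 2]].
All simple roots have the same length, so the diagram is simply laced. The associated Dynkin diagram is a chain of 8 nodes with single edges (A_8), so the type is A_8 (the algebra sl(9)).

A_8 (sl(9))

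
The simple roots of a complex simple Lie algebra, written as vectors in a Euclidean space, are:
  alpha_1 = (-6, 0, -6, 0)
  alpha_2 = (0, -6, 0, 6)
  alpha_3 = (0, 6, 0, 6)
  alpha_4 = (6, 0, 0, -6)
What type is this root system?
Compute the Cartan integers a_ij = 2(alpha_i, alpha_j)/(alpha_j, alpha_j); the resulting 4x4 Cartan matrix is
[[2, 0, 0, -1], [0, 2, 0, -1], [0, 0, 2, -1], [-1, -1, -1, 2]].
All simple roots have the same length, so the diagram is simply laced. The associated Dynkin diagram is a chain of 2 nodes with a fork of two nodes at one end (D_4), so the type is D_4 (the algebra so(8)).

type D_4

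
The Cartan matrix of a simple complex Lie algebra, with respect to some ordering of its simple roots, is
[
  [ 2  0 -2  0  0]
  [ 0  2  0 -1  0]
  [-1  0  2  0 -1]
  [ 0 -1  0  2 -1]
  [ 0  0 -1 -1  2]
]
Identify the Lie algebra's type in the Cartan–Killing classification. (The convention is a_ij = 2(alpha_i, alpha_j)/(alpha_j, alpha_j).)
C_5

The matrix has rank 5 with 2's on the diagonal. Reading the off-diagonal entries as Dynkin edges (a single edge where a_ij = a_ji = -1; a double or triple edge where a_ij * a_ji = 2 or 3), the diagram is a chain of 5 nodes with a double edge at one end; the terminal node there is the unique long simple root (C_5). One simple-root ordering that puts it in standard form is (alpha_2, alpha_4, alpha_5, alpha_3, alpha_1). So the algebra is type C_5, i.e. sp(10).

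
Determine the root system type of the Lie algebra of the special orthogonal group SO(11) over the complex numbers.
This is so(11) with 11 odd, which has dimension 11(11-1)/2 = 55 and rank (11-1)/2 = 5. In the classification of classical Lie algebras, the orthogonal algebra so(2n+1) in an odd number of variables has type B_n; here n = 5, so the Dynkin diagram is a chain of 5 nodes with a double edge at one end; the terminal node there is the unique short simple root (B_5). Hence the type is B_5.

B5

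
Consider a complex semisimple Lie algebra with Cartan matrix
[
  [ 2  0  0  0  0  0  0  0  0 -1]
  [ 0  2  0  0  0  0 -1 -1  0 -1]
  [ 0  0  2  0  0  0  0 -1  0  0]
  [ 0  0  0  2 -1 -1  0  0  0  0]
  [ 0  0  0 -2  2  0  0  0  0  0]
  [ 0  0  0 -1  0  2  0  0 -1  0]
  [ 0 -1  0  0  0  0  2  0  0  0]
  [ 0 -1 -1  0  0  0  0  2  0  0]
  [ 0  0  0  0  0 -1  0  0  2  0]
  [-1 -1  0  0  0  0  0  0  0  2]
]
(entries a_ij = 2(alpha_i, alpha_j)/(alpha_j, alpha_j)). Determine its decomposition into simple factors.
The diagram associated to this matrix has two connected components: the simple roots {alpha_4, alpha_5, alpha_6, alpha_9} form a chain of 4 nodes with a double edge at one end; the terminal node there is the unique long simple root (C_4), and {alpha_1, alpha_2, alpha_3, alpha_7, alpha_8, alpha_10} form a chain of 5 nodes with one extra node attached to the third node from one end (E_6). A semisimple Lie algebra decomposes uniquely as the direct sum of simple ideals, one per connected component of its Dynkin diagram, so g ≅ C_4 ⊕ E_6 (dimension 36 + 78 = 114).

C4 + E6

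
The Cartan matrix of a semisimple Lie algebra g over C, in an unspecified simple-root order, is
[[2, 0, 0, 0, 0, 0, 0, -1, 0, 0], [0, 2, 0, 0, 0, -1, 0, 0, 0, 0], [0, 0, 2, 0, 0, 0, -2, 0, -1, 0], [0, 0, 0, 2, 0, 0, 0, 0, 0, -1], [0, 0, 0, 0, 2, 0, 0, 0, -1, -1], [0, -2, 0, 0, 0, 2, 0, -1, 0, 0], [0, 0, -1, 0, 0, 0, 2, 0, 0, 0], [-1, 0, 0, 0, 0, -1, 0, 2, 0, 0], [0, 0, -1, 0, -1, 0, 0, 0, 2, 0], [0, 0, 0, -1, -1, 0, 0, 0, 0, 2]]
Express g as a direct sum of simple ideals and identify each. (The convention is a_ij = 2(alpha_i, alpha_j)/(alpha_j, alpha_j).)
The diagram associated to this matrix has two connected components: the simple roots {alpha_1, alpha_2, alpha_6, alpha_8} form a chain of 4 nodes with a double edge at one end; the terminal node there is the unique short simple root (B_4), and {alpha_3, alpha_4, alpha_5, alpha_7, alpha_9, alpha_10} form a chain of 6 nodes with a double edge at one end; the terminal node there is the unique short simple root (B_6). A semisimple Lie algebra decomposes uniquely as the direct sum of simple ideals, one per connected component of its Dynkin diagram, so g ≅ B_4 ⊕ B_6 (dimension 36 + 78 = 114).

type B_4 + type B_6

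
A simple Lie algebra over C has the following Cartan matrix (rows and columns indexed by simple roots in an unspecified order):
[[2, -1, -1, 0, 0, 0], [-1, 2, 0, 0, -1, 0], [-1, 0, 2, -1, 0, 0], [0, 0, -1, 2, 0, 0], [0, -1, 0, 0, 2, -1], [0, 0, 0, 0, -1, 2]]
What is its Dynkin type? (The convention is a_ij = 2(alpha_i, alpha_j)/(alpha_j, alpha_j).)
The matrix has rank 6 with 2's on the diagonal. Reading the off-diagonal entries as Dynkin edges (a single edge where a_ij = a_ji = -1; a double or triple edge where a_ij * a_ji = 2 or 3), the diagram is a chain of 6 nodes with single edges (A_6). One simple-root ordering that puts it in standard form is (alpha_6, alpha_5, alpha_2, alpha_1, alpha_3, alpha_4). So the algebra is type A_6, i.e. sl(7).

A6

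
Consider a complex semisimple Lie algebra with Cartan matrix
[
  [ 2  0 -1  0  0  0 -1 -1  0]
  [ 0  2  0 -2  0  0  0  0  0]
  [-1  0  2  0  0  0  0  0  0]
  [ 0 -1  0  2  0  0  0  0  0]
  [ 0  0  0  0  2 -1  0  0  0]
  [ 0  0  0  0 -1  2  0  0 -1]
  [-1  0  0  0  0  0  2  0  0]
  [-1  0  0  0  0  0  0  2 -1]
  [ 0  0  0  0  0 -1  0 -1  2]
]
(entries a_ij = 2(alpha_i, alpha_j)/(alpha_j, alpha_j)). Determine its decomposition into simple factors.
B_2 (so(5)) ⊕ D_7 (so(14))

The diagram associated to this matrix has two connected components: the simple roots {alpha_2, alpha_4} form a chain of 2 nodes with a double edge at one end; the terminal node there is the unique short simple root (B_2), and {alpha_1, alpha_3, alpha_5, alpha_6, alpha_7, alpha_8, alpha_9} form a chain of 5 nodes with a fork of two nodes at one end (D_7). A semisimple Lie algebra decomposes uniquely as the direct sum of simple ideals, one per connected component of its Dynkin diagram, so g ≅ B_2 ⊕ D_7 (dimension 10 + 91 = 101).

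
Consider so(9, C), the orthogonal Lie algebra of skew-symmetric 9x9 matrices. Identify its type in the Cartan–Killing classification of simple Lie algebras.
B_4 (so(9))

This is so(9) with 9 odd, which has dimension 9(9-1)/2 = 36 and rank (9-1)/2 = 4. In the classification of classical Lie algebras, the orthogonal algebra so(2n+1) in an odd number of variables has type B_n; here n = 4, so the Dynkin diagram is a chain of 4 nodes with a double edge at one end; the terminal node there is the unique short simple root (B_4). Hence the type is B_4.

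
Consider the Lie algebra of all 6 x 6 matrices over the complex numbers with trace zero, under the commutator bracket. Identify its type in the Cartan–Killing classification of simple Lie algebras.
This is sl(6), which has dimension 6^2 - 1 = 35 and rank 6 - 1 = 5 (a Cartan subalgebra is the diagonal traceless matrices). In the classification of classical Lie algebras, the special linear algebra sl(n+1) has type A_n; here n = 5, so the Dynkin diagram is a chain of 5 nodes with single edges (A_5). Hence the type is A_5.

type A_5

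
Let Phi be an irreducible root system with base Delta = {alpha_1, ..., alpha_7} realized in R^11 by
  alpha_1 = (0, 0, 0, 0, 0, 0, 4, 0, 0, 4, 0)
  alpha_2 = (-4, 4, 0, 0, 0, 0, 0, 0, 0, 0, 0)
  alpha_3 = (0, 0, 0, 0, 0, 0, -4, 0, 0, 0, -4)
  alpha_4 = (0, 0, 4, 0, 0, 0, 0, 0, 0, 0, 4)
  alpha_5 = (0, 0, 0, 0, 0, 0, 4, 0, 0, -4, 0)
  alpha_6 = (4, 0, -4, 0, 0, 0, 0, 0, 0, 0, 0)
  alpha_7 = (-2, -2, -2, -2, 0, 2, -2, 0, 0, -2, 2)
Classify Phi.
type E_7

Compute the Cartan integers a_ij = 2(alpha_i, alpha_j)/(alpha_j, alpha_j); the resulting 7x7 Cartan matrix is
[[2, 0, -1, 0, 0, 0, -1], [0, 2, 0, 0, 0, -1, 0], [-1, 0, 2, -1, -1, 0, 0], [0, 0, -1, 2, 0, -1, 0], [0, 0, -1, 0, 2, 0, 0], [0, -1, 0, -1, 0, 2, 0], [-1, 0, 0, 0, 0, 0, 2]].
All simple roots have the same length, so the diagram is simply laced. The associated Dynkin diagram is a chain of 6 nodes with one extra node attached to the third node from one end (E_7), so the type is E_7.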